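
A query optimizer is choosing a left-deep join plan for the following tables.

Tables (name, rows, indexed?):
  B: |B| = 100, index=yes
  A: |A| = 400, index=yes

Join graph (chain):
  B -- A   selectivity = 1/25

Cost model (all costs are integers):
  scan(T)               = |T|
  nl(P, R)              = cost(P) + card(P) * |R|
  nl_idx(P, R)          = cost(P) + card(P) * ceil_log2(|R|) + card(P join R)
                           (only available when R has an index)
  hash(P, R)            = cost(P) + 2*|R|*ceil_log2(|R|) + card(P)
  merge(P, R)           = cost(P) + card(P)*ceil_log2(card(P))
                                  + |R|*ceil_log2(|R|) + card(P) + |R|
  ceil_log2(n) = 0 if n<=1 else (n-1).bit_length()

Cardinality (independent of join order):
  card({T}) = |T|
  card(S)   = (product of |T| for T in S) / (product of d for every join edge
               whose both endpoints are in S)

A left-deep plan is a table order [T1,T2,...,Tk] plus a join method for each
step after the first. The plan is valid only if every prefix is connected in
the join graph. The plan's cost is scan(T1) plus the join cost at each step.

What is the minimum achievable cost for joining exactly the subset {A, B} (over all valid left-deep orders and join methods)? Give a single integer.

2200

Selinger DP over subsets of {A,B}:
  {B}: scan cost=100, card=100
  {A}: scan cost=400, card=400
  {AB}: card=1600; try (B,hash)→2200, (A,nl_idx)→2600, (B,nl_idx)→4800, (A,merge)→4900, (B,merge)→5200, (A,hash)→7400 …(+2); best=2200 via (B,hash)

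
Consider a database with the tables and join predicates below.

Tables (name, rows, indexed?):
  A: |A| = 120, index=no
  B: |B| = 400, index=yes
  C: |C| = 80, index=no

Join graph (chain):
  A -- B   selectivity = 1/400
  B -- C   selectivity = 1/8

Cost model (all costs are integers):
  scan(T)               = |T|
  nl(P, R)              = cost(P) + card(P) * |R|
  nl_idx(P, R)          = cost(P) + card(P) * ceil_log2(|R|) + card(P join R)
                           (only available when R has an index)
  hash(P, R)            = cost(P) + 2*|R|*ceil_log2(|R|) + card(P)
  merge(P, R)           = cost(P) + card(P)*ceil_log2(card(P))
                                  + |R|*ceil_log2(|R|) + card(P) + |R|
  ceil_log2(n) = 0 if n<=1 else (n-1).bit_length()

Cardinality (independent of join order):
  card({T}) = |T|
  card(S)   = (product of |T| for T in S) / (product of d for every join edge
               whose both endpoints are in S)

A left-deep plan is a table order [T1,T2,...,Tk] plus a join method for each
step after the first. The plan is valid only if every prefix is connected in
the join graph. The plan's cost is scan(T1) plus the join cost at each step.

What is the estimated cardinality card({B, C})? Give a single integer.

4000

Tables in S: B(400), C(80)
Edges inside S: B-C(d=8)
numerator = 400 * 80 = 32000
denominator = 8 = 8
card(S) = 32000 / 8 = 4000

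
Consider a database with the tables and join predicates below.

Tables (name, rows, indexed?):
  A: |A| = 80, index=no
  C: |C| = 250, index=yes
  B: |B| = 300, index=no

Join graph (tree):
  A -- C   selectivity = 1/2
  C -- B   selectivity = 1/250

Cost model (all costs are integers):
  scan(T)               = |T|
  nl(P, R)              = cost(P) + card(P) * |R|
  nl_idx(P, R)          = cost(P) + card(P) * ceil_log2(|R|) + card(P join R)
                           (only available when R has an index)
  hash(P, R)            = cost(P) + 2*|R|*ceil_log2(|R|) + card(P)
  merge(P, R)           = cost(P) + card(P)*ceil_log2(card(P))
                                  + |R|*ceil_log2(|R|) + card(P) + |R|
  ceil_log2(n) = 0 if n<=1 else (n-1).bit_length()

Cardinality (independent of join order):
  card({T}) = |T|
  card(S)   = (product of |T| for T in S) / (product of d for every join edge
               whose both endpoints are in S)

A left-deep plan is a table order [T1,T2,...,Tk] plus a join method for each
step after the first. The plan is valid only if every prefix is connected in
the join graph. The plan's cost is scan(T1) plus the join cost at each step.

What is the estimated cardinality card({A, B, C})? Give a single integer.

12000

Tables in S: A(80), B(300), C(250)
Edges inside S: A-C(d=2), C-B(d=250)
numerator = 80 * 300 * 250 = 6000000
denominator = 2 * 250 = 500
card(S) = 6000000 / 500 = 12000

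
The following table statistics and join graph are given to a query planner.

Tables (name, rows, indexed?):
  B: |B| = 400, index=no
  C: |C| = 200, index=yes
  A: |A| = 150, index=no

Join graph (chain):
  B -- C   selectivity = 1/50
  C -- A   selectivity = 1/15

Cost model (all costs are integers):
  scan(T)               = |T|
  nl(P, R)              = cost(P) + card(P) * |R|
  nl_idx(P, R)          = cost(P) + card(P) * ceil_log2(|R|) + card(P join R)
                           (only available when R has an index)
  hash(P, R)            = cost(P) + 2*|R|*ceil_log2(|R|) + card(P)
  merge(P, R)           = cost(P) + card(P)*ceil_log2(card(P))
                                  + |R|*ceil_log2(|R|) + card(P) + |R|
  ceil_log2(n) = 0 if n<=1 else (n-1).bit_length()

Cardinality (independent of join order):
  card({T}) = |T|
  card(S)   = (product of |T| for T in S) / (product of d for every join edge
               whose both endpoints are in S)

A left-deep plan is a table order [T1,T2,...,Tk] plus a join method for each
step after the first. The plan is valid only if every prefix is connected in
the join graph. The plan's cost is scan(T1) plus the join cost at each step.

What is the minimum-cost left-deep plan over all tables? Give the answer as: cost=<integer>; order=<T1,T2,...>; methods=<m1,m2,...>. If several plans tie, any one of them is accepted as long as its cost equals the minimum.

cost=8000; order=B,C,A; methods=hash,hash

Selinger DP (subsets sized 1..n):
  {B}: scan cost=400, card=400
  {C}: scan cost=200, card=200
  {A}: scan cost=150, card=150
  {BC}: card=1600; try (C,hash)→4000, (C,nl_idx)→5200, (B,merge)→6000, (C,merge)→6200, (B,hash)→7600, (B,nl)→80200 …(+1); best=4000 via (C,hash)
  {AC}: card=2000; try (A,hash)→2800, (C,merge)→3300, (C,nl_idx)→3350, (A,merge)→3350, (C,hash)→3500, (C,nl)→30150 …(+1); best=2800 via (A,hash)
  {ABC}: card=16000; try (A,hash)→8000, (B,hash)→12000, (A,merge)→24550, (B,merge)→30800, (A,nl)→244000, (B,nl)→802800; best=8000 via (A,hash)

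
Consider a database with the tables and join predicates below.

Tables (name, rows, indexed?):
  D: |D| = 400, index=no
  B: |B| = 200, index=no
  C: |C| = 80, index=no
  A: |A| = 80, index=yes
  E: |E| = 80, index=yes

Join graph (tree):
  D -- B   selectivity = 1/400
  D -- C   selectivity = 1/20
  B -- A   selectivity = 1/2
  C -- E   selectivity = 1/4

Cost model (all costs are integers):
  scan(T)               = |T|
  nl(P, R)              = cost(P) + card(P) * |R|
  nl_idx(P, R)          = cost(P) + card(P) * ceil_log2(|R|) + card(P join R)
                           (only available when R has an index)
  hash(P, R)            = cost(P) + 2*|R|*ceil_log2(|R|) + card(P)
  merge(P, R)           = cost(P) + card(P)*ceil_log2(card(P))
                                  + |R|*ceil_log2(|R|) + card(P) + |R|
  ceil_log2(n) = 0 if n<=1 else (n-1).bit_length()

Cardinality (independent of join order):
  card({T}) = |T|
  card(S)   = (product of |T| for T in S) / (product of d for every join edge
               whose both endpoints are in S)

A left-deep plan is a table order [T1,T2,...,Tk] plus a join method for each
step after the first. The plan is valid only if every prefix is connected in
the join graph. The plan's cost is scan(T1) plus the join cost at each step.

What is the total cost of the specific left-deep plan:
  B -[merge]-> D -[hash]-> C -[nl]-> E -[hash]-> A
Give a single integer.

step 1: scan B: cost=200, card=200
step 2: join D via merge
    card(P join D) = 200*400/(400) = 200
    cost = 200 + 200*8 + 400*9 + 200 + 400 = 6000
step 3: join C via hash
    card(P join C) = 200*80/(20) = 800
    cost = 6000 + 2*80*7 + 200 = 7320
step 4: join E via nl
    card(P join E) = 800*80/(4) = 16000
    cost = 7320 + 800*80 = 71320
step 5: join A via hash
    card(P join A) = 16000*80/(2) = 640000
    cost = 71320 + 2*80*7 + 16000 = 88440

88440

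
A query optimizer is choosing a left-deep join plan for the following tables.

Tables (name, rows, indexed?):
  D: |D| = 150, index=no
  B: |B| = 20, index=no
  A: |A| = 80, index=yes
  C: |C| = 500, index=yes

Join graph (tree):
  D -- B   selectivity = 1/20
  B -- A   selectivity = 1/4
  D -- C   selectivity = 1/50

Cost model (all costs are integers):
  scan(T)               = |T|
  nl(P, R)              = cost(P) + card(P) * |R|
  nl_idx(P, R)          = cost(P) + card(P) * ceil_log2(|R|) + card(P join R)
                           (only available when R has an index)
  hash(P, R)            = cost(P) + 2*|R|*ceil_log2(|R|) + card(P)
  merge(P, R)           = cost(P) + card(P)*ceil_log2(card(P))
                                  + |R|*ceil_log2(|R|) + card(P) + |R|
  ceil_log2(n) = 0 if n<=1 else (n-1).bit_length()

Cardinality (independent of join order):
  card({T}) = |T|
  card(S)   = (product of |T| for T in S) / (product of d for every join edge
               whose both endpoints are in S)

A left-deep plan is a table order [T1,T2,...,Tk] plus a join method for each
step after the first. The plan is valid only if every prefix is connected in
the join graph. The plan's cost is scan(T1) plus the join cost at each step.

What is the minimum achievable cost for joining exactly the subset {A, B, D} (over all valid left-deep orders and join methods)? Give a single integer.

Selinger DP over subsets of {A,B,D}:
  {D}: scan cost=150, card=150
  {B}: scan cost=20, card=20
  {A}: scan cost=80, card=80
  {BD}: card=150; try (B,hash)→500, (D,merge)→1490, (B,merge)→1620, (D,hash)→2440, (D,nl)→3020, (B,nl)→3150; best=500 via (B,hash)
  {AB}: card=400; try (B,hash)→360, (A,nl_idx)→560, (A,merge)→780, (B,merge)→840, (A,hash)→1160, (A,nl)→1620 …(+1); best=360 via (B,hash)
  {ABD}: card=3000; try (A,hash)→1770, (A,merge)→2490, (D,hash)→3160, (A,nl_idx)→4550, (D,merge)→5710, (A,nl)→12500 …(+1); best=1770 via (A,hash)

1770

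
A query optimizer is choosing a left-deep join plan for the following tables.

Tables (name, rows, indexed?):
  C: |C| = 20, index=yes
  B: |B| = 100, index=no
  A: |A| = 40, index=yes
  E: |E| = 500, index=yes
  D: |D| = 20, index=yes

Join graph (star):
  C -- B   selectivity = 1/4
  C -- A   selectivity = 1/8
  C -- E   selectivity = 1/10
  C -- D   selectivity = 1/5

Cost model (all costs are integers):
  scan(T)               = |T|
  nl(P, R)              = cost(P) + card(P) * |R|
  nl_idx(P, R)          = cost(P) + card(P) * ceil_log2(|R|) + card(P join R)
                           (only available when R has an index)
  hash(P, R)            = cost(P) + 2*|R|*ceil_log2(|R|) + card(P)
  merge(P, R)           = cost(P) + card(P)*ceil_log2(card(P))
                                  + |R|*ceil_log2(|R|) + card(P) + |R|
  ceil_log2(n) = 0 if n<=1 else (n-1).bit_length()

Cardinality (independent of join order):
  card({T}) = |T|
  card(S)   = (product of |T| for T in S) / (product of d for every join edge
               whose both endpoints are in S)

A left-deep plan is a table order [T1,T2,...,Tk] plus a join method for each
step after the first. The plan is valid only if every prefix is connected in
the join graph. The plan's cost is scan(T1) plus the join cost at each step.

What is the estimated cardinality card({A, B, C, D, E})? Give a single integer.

Tables in S: A(40), B(100), C(20), D(20), E(500)
Edges inside S: C-B(d=4), C-A(d=8), C-E(d=10), C-D(d=5)
numerator = 40 * 100 * 20 * 20 * 500 = 800000000
denominator = 4 * 8 * 10 * 5 = 1600
card(S) = 800000000 / 1600 = 500000

500000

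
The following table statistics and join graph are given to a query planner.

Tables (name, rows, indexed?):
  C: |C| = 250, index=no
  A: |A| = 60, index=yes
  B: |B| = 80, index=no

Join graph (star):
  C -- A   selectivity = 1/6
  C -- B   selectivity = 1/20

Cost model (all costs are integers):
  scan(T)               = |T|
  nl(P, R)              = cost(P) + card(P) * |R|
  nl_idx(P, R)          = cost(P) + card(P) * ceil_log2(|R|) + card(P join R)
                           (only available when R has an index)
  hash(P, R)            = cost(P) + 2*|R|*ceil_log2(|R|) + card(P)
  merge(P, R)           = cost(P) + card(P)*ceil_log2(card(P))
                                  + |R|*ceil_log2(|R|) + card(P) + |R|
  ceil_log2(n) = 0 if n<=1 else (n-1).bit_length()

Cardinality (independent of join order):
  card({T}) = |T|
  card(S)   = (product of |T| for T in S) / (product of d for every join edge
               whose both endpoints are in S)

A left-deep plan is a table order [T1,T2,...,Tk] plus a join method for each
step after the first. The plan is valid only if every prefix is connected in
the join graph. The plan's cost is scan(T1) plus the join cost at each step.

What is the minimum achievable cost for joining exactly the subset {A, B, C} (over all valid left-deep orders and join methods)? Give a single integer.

Selinger DP over subsets of {A,B,C}:
  {C}: scan cost=250, card=250
  {A}: scan cost=60, card=60
  {B}: scan cost=80, card=80
  {AC}: card=2500; try (A,hash)→1220, (C,merge)→2730, (A,merge)→2920, (C,hash)→4120, (A,nl_idx)→4250, (C,nl)→15060 …(+1); best=1220 via (A,hash)
  {BC}: card=1000; try (B,hash)→1620, (C,merge)→2970, (B,merge)→3140, (C,hash)→4160, (C,nl)→20080, (B,nl)→20250; best=1620 via (B,hash)
  {ABC}: card=10000; try (A,hash)→3340, (B,hash)→4840, (A,merge)→13040, (A,nl_idx)→17620, (B,merge)→34360, (A,nl)→61620 …(+1); best=3340 via (A,hash)

3340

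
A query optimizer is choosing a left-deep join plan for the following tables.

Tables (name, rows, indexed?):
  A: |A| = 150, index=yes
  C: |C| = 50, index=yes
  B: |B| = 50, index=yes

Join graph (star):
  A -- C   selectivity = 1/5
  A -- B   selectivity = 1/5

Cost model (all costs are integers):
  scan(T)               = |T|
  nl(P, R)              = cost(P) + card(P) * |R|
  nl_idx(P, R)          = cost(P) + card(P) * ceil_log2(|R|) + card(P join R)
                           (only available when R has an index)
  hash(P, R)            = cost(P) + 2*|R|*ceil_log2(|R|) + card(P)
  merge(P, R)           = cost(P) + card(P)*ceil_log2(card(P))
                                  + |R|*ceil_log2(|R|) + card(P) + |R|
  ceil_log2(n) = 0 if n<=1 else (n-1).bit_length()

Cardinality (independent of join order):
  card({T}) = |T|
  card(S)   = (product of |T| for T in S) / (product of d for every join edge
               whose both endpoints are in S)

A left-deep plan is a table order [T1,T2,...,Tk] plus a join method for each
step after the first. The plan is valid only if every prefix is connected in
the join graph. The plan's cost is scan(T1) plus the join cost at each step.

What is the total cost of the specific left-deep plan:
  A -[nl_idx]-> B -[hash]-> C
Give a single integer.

4650

step 1: scan A: cost=150, card=150
step 2: join B via nl_idx
    card(P join B) = 150*50/(5) = 1500
    cost = 150 + 150*6 + 1500 = 2550
step 3: join C via hash
    card(P join C) = 1500*50/(5) = 15000
    cost = 2550 + 2*50*6 + 1500 = 4650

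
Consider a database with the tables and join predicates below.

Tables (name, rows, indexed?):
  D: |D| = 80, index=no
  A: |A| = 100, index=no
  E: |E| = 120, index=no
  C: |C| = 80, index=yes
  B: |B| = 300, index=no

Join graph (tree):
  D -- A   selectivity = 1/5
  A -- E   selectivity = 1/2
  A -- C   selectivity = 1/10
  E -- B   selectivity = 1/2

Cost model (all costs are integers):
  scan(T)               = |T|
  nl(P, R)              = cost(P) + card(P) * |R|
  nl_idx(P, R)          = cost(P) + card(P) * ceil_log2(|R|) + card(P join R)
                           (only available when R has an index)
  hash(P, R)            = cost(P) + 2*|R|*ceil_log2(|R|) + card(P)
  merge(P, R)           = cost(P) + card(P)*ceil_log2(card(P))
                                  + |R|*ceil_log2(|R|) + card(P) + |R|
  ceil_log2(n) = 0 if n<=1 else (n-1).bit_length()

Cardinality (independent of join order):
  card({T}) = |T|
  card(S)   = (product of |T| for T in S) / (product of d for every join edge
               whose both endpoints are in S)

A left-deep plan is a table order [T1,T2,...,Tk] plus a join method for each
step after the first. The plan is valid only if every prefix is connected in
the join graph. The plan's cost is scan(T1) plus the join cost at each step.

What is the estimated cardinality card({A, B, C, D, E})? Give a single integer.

115200000

Tables in S: A(100), B(300), C(80), D(80), E(120)
Edges inside S: D-A(d=5), A-E(d=2), A-C(d=10), E-B(d=2)
numerator = 100 * 300 * 80 * 80 * 120 = 23040000000
denominator = 5 * 2 * 10 * 2 = 200
card(S) = 23040000000 / 200 = 115200000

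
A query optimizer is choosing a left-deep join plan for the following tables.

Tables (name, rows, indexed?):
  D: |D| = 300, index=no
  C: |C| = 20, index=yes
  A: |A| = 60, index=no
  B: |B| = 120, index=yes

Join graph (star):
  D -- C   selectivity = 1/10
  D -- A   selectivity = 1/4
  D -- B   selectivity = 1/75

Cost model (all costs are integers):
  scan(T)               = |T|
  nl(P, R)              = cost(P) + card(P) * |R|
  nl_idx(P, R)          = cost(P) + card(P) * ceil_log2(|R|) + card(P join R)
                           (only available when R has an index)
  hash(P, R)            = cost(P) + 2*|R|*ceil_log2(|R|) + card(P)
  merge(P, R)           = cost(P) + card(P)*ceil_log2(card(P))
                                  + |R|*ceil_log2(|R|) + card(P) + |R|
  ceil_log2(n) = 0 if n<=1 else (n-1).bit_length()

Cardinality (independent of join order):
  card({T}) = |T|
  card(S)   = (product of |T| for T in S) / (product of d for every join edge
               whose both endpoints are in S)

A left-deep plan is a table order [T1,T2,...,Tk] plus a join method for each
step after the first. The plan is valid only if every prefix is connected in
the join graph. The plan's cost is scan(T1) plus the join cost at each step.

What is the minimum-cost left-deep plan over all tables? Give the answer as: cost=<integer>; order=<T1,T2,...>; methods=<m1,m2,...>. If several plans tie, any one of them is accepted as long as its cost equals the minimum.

cost=4640; order=D,B,C,A; methods=hash,hash,hash

Selinger DP (subsets sized 1..n):
  {D}: scan cost=300, card=300
  {C}: scan cost=20, card=20
  {A}: scan cost=60, card=60
  {B}: scan cost=120, card=120
  {CD}: card=600; try (C,hash)→800, (C,nl_idx)→2400, (D,merge)→3140, (C,merge)→3420, (D,hash)→5440, (D,nl)→6020 …(+1); best=800 via (C,hash)
  {AD}: card=4500; try (A,hash)→1320, (D,merge)→3480, (A,merge)→3720, (D,hash)→5520, (D,nl)→18060, (A,nl)→18300; best=1320 via (A,hash)
  {BD}: card=480; try (B,hash)→2280, (B,nl_idx)→2880, (D,merge)→4080, (B,merge)→4260, (D,hash)→5640, (D,nl)→36120 …(+1); best=2280 via (B,hash)
  {ACD}: card=9000; try (A,hash)→2120, (C,hash)→6020, (A,merge)→7820, (C,nl_idx)→32820, (A,nl)→36800, (C,merge)→64440 …(+1); best=2120 via (A,hash)
  {BCD}: card=960; try (C,hash)→2960, (B,hash)→3080, (C,nl_idx)→5640, (B,nl_idx)→5960, (C,merge)→7200, (B,merge)→8360 …(+2); best=2960 via (C,hash)
  {ABD}: card=7200; try (A,hash)→3480, (B,hash)→7500, (A,merge)→7500, (A,nl)→31080, (B,nl_idx)→40020, (B,merge)→65280 …(+1); best=3480 via (A,hash)
  {ABCD}: card=14400; try (A,hash)→4640, (C,hash)→10880, (B,hash)→12800, (A,merge)→13940, (C,nl_idx)→53880, (A,nl)→60560 …(+5); best=4640 via (A,hash)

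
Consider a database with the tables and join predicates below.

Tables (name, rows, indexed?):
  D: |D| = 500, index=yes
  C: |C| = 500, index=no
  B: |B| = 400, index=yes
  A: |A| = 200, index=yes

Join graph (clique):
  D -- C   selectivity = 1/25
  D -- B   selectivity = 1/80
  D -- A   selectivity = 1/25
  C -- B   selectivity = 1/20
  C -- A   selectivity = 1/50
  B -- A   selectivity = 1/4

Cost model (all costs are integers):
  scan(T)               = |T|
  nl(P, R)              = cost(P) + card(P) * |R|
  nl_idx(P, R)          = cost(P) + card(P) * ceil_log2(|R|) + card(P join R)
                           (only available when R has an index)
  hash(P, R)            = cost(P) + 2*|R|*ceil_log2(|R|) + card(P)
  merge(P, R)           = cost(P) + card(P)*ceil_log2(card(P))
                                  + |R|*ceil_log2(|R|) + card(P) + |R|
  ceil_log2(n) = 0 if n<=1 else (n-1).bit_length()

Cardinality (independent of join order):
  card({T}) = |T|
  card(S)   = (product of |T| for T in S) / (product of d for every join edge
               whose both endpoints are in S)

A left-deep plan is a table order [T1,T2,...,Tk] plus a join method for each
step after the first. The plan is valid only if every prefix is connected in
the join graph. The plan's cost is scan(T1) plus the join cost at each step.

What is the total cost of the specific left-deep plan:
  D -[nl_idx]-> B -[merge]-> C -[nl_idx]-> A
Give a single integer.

65100

step 1: scan D: cost=500, card=500
step 2: join B via nl_idx
    card(P join B) = 500*400/(80) = 2500
    cost = 500 + 500*9 + 2500 = 7500
step 3: join C via merge
    card(P join C) = 2500*500/(25*20) = 2500
    cost = 7500 + 2500*12 + 500*9 + 2500 + 500 = 45000
step 4: join A via nl_idx
    card(P join A) = 2500*200/(25*50*4) = 100
    cost = 45000 + 2500*8 + 100 = 65100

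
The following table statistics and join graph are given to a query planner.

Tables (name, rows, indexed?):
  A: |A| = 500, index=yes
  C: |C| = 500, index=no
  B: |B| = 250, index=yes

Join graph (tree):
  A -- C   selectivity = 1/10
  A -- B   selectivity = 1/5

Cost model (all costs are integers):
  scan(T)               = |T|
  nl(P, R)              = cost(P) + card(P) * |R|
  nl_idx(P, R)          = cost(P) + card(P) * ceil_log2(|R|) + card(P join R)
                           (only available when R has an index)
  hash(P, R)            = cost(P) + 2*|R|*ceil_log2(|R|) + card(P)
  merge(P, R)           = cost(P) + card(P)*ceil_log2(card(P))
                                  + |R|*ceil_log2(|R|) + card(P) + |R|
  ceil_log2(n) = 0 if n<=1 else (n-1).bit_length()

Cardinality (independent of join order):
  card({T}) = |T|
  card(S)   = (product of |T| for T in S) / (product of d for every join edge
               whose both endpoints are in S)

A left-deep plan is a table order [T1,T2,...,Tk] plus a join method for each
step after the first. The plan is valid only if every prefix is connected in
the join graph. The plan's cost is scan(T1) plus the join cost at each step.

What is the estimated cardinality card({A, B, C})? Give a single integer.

1250000

Tables in S: A(500), B(250), C(500)
Edges inside S: A-C(d=10), A-B(d=5)
numerator = 500 * 250 * 500 = 62500000
denominator = 10 * 5 = 50
card(S) = 62500000 / 50 = 1250000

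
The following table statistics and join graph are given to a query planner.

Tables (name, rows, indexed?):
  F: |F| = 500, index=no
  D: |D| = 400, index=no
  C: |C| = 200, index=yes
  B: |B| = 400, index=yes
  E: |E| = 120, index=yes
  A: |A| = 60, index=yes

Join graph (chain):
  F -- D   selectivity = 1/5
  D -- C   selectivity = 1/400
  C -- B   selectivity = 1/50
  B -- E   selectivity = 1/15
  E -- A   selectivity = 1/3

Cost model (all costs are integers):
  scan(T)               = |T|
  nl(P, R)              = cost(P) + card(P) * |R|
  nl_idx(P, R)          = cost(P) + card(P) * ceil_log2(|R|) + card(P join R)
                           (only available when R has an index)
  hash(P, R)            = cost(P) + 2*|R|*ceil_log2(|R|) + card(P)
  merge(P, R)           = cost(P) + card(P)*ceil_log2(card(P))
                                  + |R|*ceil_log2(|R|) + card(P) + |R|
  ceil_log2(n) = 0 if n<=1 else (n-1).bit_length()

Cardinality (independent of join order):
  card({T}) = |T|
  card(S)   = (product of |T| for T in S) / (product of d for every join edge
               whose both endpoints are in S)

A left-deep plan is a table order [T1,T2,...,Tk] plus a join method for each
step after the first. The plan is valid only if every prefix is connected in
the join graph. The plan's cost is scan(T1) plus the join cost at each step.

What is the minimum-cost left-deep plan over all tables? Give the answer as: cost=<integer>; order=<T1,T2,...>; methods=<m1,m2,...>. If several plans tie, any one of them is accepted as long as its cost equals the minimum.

Selinger DP (subsets sized 1..n):
  {F}: scan cost=500, card=500
  {D}: scan cost=400, card=400
  {C}: scan cost=200, card=200
  {B}: scan cost=400, card=400
  {E}: scan cost=120, card=120
  {A}: scan cost=60, card=60
  {DF}: card=40000; try (D,hash)→8200, (F,merge)→9400, (D,merge)→9500, (F,hash)→9800, (F,nl)→200400, (D,nl)→200500; best=8200 via (D,hash)
  {CD}: card=200; try (C,nl_idx)→3800, (C,hash)→4000, (D,merge)→6000, (C,merge)→6200, (D,hash)→7600, (D,nl)→80200 …(+1); best=3800 via (C,nl_idx)
  {BC}: card=1600; try (B,nl_idx)→3600, (C,hash)→4000, (C,nl_idx)→5200, (B,merge)→6000, (C,merge)→6200, (B,hash)→7600 …(+2); best=3600 via (B,nl_idx)
  {BE}: card=3200; try (E,hash)→2480, (B,nl_idx)→4400, (B,merge)→5080, (E,merge)→5360, (E,nl_idx)→6400, (B,hash)→7440 …(+2); best=2480 via (E,hash)
  {AE}: card=2400; try (A,hash)→960, (E,merge)→1440, (A,merge)→1500, (E,hash)→1800, (E,nl_idx)→2880, (A,nl_idx)→3240 …(+2); best=960 via (A,hash)
  {CDF}: card=20000; try (F,merge)→10600, (F,hash)→13000, (C,hash)→51400, (F,nl)→103800, (C,nl_idx)→348200, (C,merge)→690000 …(+1); best=10600 via (F,merge)
  {BCD}: card=1600; try (B,nl_idx)→7200, (B,merge)→9600, (B,hash)→11200, (D,hash)→12400, (D,merge)→26800, (B,nl)→83800 …(+1); best=7200 via (B,nl_idx)
  {BCE}: card=12800; try (E,hash)→6880, (C,hash)→8880, (E,merge)→23760, (E,nl_idx)→27600, (C,nl_idx)→40880, (C,merge)→45880 …(+2); best=6880 via (E,hash)
  {ABE}: card=64000; try (A,hash)→6400, (B,hash)→10560, (B,merge)→36160, (A,merge)→44500, (A,nl_idx)→85680, (B,nl_idx)→86560 …(+2); best=6400 via (A,hash)
  {BCDF}: card=160000; try (F,hash)→17800, (F,merge)→31400, (B,hash)→37800, (B,merge)→334600, (B,nl_idx)→350600, (F,nl)→807200 …(+1); best=17800 via (F,hash)
  {BCDE}: card=12800; try (E,hash)→10480, (D,hash)→26880, (E,merge)→27360, (E,nl_idx)→31200, (E,nl)→199200, (D,merge)→202880 …(+1); best=10480 via (E,hash)
  {ABCE}: card=256000; try (A,hash)→20400, (C,hash)→73600, (A,merge)→199300, (A,nl_idx)→339680, (C,nl_idx)→774400, (A,nl)→774880 …(+2); best=20400 via (A,hash)
  {BCDEF}: card=1280000; try (F,hash)→32280, (E,hash)→179480, (F,merge)→207480, (E,nl_idx)→2417800, (E,merge)→3058760, (F,nl)→6410480 …(+1); best=32280 via (F,hash)
  {ABCDE}: card=256000; try (A,hash)→24000, (A,merge)→202900, (D,hash)→283600, (A,nl_idx)→343280, (A,nl)→778480, (D,merge)→4888400 …(+1); best=24000 via (A,hash)
  {ABCDEF}: card=25600000; try (F,hash)→289000, (A,hash)→1313000, (F,merge)→4893000, (A,merge)→28192700, (A,nl_idx)→33312280, (A,nl)→76832280 …(+1); best=289000 via (F,hash)

cost=289000; order=D,C,B,E,A,F; methods=nl_idx,nl_idx,hash,hash,hash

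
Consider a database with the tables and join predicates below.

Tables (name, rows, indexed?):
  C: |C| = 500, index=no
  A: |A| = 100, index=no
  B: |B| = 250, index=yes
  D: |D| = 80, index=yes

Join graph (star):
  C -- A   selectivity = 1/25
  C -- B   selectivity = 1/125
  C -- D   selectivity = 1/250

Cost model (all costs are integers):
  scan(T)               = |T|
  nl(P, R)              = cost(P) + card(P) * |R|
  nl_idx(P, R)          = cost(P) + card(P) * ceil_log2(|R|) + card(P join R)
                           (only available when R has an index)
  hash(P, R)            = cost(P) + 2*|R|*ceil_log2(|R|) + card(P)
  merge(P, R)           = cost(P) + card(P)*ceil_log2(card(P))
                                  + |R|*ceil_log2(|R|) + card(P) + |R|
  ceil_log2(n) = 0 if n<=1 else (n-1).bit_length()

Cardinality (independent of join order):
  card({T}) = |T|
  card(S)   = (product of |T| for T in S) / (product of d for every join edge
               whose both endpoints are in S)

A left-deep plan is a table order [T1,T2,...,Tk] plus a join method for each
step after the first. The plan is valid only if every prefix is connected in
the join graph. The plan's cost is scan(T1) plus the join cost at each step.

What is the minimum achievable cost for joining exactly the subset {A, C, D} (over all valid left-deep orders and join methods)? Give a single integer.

Selinger DP over subsets of {A,C,D}:
  {C}: scan cost=500, card=500
  {A}: scan cost=100, card=100
  {D}: scan cost=80, card=80
  {AC}: card=2000; try (A,hash)→2400, (C,merge)→5900, (A,merge)→6300, (C,hash)→9200, (C,nl)→50100, (A,nl)→50500; best=2400 via (A,hash)
  {CD}: card=160; try (D,hash)→2120, (D,nl_idx)→4160, (C,merge)→5720, (D,merge)→6140, (C,hash)→9160, (C,nl)→40080 …(+1); best=2120 via (D,hash)
  {ACD}: card=640; try (A,hash)→3680, (A,merge)→4360, (D,hash)→5520, (D,nl_idx)→17040, (A,nl)→18120, (D,merge)→27040 …(+1); best=3680 via (A,hash)

3680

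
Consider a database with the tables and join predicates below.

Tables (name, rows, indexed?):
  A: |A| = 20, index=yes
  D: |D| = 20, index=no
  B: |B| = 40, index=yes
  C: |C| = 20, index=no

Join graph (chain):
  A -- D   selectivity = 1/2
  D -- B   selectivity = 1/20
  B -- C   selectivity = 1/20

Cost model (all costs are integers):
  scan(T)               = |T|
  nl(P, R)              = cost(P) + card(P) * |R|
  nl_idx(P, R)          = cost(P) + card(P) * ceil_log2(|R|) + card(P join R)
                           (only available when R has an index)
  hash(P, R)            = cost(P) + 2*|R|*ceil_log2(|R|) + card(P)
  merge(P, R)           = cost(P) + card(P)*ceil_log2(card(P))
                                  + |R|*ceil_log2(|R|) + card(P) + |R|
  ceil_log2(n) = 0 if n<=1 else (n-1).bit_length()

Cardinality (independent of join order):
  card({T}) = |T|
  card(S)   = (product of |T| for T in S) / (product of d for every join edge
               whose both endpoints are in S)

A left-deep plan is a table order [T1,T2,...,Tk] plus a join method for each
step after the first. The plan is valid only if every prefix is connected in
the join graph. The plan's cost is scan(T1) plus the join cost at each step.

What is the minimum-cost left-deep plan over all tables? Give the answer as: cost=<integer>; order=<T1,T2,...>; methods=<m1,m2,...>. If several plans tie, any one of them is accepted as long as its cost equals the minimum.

cost=660; order=C,B,D,A; methods=nl_idx,hash,hash

Selinger DP (subsets sized 1..n):
  {A}: scan cost=20, card=20
  {D}: scan cost=20, card=20
  {B}: scan cost=40, card=40
  {C}: scan cost=20, card=20
  {AD}: card=200; try (D,hash)→240, (A,hash)→240, (D,merge)→260, (A,merge)→260, (A,nl_idx)→320, (D,nl)→420 …(+1); best=240 via (D,hash)
  {BD}: card=40; try (B,nl_idx)→180, (D,hash)→280, (B,merge)→420, (D,merge)→440, (B,hash)→520, (B,nl)→820 …(+1); best=180 via (B,nl_idx)
  {BC}: card=40; try (B,nl_idx)→180, (C,hash)→280, (B,merge)→420, (C,merge)→440, (B,hash)→520, (B,nl)→820 …(+1); best=180 via (B,nl_idx)
  {ABD}: card=400; try (A,hash)→420, (A,merge)→580, (A,nl_idx)→780, (B,hash)→920, (A,nl)→980, (B,nl_idx)→1840 …(+2); best=420 via (A,hash)
  {BCD}: card=40; try (D,hash)→420, (C,hash)→420, (D,merge)→580, (C,merge)→580, (D,nl)→980, (C,nl)→980; best=420 via (D,hash)
  {ABCD}: card=400; try (A,hash)→660, (A,merge)→820, (C,hash)→1020, (A,nl_idx)→1020, (A,nl)→1220, (C,merge)→4540 …(+1); best=660 via (A,hash)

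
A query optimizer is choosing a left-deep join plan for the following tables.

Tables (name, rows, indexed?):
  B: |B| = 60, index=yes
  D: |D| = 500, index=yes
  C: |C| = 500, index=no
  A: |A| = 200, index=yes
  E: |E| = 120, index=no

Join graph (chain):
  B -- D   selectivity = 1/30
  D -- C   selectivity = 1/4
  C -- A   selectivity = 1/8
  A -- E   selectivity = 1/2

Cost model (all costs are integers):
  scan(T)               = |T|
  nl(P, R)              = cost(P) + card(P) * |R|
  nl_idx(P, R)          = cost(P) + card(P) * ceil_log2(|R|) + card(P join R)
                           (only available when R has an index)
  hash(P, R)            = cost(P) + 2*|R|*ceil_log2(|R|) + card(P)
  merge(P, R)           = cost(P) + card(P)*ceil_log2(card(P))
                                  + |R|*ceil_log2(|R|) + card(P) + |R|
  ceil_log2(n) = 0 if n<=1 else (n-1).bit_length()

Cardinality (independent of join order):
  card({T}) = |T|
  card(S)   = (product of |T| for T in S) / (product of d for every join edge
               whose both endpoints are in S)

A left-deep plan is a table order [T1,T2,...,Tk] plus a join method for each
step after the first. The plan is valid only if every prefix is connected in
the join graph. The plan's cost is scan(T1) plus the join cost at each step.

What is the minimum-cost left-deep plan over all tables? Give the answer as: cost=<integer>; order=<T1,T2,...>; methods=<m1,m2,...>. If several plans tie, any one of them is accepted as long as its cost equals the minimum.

cost=3266480; order=B,D,C,A,E; methods=nl_idx,hash,hash,hash

Selinger DP (subsets sized 1..n):
  {B}: scan cost=60, card=60
  {D}: scan cost=500, card=500
  {C}: scan cost=500, card=500
  {A}: scan cost=200, card=200
  {E}: scan cost=120, card=120
  {BD}: card=1000; try (D,nl_idx)→1600, (B,hash)→1720, (B,nl_idx)→4500, (D,merge)→5480, (B,merge)→5920, (D,hash)→9120 …(+2); best=1600 via (D,nl_idx)
  {CD}: card=62500; try (D,hash)→10000, (C,hash)→10000, (D,merge)→10500, (C,merge)→10500, (D,nl_idx)→67500, (D,nl)→250500 …(+1); best=10000 via (D,hash)
  {AC}: card=12500; try (A,hash)→4200, (C,merge)→7000, (A,merge)→7300, (C,hash)→9400, (A,nl_idx)→17000, (C,nl)→100200 …(+1); best=4200 via (A,hash)
  {AE}: card=12000; try (E,hash)→2080, (A,merge)→2880, (E,merge)→2960, (A,hash)→3440, (A,nl_idx)→13080, (A,nl)→24120 …(+1); best=2080 via (E,hash)
  {BCD}: card=125000; try (C,hash)→11600, (C,merge)→17600, (B,hash)→73220, (C,nl)→501600, (B,nl_idx)→510000, (B,merge)→1072920 …(+1); best=11600 via (C,hash)
  {ACD}: card=1562500; try (D,hash)→25700, (A,hash)→75700, (D,merge)→196700, (A,merge)→1074300, (D,nl_idx)→1679200, (A,nl_idx)→2072500 …(+2); best=25700 via (D,hash)
  {ACE}: card=750000; try (E,hash)→18380, (C,hash)→23080, (C,merge)→187080, (E,merge)→192660, (E,nl)→1504200, (C,nl)→6002080; best=18380 via (E,hash)
  {ABCD}: card=3125000; try (A,hash)→139800, (B,hash)→1588920, (A,merge)→2263400, (A,nl_idx)→4136600, (B,nl_idx)→12525700, (A,nl)→25011600 …(+2); best=139800 via (A,hash)
  {ACDE}: card=93750000; try (D,hash)→777380, (E,hash)→1589880, (D,merge)→15773380, (E,merge)→34401660, (D,nl_idx)→100518380, (E,nl)→187525700 …(+1); best=777380 via (D,hash)
  {ABCDE}: card=187500000; try (E,hash)→3266480, (E,merge)→72015760, (B,hash)→94528100, (E,nl)→375139800, (B,nl_idx)→750777380, (B,merge)→2625777800 …(+1); best=3266480 via (E,hash)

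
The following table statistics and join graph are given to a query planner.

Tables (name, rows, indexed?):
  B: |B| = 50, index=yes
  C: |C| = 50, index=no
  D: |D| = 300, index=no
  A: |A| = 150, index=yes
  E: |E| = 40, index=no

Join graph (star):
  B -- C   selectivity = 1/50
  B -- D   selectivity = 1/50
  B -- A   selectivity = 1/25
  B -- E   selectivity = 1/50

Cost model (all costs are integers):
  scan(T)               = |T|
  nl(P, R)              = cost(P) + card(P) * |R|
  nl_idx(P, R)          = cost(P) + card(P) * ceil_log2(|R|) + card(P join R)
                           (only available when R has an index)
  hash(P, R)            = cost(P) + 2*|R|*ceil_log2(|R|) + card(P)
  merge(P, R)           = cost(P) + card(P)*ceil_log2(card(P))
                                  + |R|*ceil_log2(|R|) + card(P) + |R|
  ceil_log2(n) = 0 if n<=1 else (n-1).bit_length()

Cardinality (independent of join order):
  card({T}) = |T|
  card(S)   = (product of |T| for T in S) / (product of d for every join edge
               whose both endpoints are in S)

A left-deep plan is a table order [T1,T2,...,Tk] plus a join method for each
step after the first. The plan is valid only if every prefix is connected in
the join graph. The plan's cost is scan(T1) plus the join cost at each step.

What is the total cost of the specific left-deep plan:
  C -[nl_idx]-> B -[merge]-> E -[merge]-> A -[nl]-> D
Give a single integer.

74660

step 1: scan C: cost=50, card=50
step 2: join B via nl_idx
    card(P join B) = 50*50/(50) = 50
    cost = 50 + 50*6 + 50 = 400
step 3: join E via merge
    card(P join E) = 50*40/(50) = 40
    cost = 400 + 50*6 + 40*6 + 50 + 40 = 1030
step 4: join A via merge
    card(P join A) = 40*150/(25) = 240
    cost = 1030 + 40*6 + 150*8 + 40 + 150 = 2660
step 5: join D via nl
    card(P join D) = 240*300/(50) = 1440
    cost = 2660 + 240*300 = 74660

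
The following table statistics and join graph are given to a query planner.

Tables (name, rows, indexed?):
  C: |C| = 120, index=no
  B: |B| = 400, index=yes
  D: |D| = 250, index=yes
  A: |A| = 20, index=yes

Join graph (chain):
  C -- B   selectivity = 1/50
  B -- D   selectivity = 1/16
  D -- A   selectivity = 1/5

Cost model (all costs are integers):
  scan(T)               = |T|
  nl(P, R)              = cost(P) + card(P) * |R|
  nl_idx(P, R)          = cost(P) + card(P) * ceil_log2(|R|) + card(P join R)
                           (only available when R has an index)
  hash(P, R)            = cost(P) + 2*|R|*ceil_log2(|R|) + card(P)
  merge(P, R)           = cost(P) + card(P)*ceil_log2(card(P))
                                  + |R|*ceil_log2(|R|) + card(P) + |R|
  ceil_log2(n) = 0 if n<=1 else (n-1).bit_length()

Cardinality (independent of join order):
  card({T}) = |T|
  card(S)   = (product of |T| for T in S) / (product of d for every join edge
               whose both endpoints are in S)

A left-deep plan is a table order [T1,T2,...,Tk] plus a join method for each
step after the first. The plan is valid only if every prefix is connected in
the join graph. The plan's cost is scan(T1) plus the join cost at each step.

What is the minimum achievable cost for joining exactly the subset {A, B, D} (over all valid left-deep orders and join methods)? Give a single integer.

Selinger DP over subsets of {A,B,D}:
  {B}: scan cost=400, card=400
  {D}: scan cost=250, card=250
  {A}: scan cost=20, card=20
  {BD}: card=6250; try (D,hash)→4800, (B,merge)→6500, (D,merge)→6650, (B,hash)→7700, (B,nl_idx)→8750, (D,nl_idx)→9850 …(+2); best=4800 via (D,hash)
  {AD}: card=1000; try (A,hash)→700, (D,nl_idx)→1180, (D,merge)→2390, (A,nl_idx)→2500, (A,merge)→2620, (D,hash)→4040 …(+2); best=700 via (A,hash)
  {ABD}: card=25000; try (B,hash)→8900, (A,hash)→11250, (B,merge)→15700, (B,nl_idx)→34700, (A,nl_idx)→61050, (A,merge)→92420 …(+2); best=8900 via (B,hash)

8900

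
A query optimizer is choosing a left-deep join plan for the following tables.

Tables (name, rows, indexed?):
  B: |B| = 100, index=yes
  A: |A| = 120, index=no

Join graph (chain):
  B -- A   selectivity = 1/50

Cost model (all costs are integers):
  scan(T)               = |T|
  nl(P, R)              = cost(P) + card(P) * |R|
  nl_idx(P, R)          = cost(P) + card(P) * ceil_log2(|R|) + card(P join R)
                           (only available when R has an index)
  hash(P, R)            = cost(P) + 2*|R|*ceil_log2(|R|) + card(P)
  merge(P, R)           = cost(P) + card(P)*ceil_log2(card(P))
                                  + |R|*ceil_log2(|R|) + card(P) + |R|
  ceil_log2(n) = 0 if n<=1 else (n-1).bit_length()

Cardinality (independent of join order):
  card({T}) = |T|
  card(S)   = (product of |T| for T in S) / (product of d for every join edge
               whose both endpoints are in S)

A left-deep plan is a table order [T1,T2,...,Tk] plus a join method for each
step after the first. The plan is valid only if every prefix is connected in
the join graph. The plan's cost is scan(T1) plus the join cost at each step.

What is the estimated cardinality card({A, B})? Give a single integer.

Tables in S: A(120), B(100)
Edges inside S: B-A(d=50)
numerator = 120 * 100 = 12000
denominator = 50 = 50
card(S) = 12000 / 50 = 240

240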